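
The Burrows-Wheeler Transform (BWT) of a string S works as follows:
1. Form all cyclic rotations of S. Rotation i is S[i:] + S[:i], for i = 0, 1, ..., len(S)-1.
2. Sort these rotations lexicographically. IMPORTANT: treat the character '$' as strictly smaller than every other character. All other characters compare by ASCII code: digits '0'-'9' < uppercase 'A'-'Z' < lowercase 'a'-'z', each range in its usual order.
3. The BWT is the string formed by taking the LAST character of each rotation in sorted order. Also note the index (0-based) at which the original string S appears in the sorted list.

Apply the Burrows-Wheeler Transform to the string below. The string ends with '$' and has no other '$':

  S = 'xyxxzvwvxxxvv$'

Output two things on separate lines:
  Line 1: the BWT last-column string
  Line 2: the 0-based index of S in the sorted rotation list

All 14 rotations (rotation i = S[i:]+S[:i]):
  rot[0] = xyxxzvwvxxxvv$
  rot[1] = yxxzvwvxxxvv$x
  rot[2] = xxzvwvxxxvv$xy
  rot[3] = xzvwvxxxvv$xyx
  rot[4] = zvwvxxxvv$xyxx
  rot[5] = vwvxxxvv$xyxxz
  rot[6] = wvxxxvv$xyxxzv
  rot[7] = vxxxvv$xyxxzvw
  rot[8] = xxxvv$xyxxzvwv
  rot[9] = xxvv$xyxxzvwvx
  rot[10] = xvv$xyxxzvwvxx
  rot[11] = vv$xyxxzvwvxxx
  rot[12] = v$xyxxzvwvxxxv
  rot[13] = $xyxxzvwvxxxvv
Sorted (with $ < everything):
  sorted[0] = $xyxxzvwvxxxvv  (last char: 'v')
  sorted[1] = v$xyxxzvwvxxxv  (last char: 'v')
  sorted[2] = vv$xyxxzvwvxxx  (last char: 'x')
  sorted[3] = vwvxxxvv$xyxxz  (last char: 'z')
  sorted[4] = vxxxvv$xyxxzvw  (last char: 'w')
  sorted[5] = wvxxxvv$xyxxzv  (last char: 'v')
  sorted[6] = xvv$xyxxzvwvxx  (last char: 'x')
  sorted[7] = xxvv$xyxxzvwvx  (last char: 'x')
  sorted[8] = xxxvv$xyxxzvwv  (last char: 'v')
  sorted[9] = xxzvwvxxxvv$xy  (last char: 'y')
  sorted[10] = xyxxzvwvxxxvv$  (last char: '$')
  sorted[11] = xzvwvxxxvv$xyx  (last char: 'x')
  sorted[12] = yxxzvwvxxxvv$x  (last char: 'x')
  sorted[13] = zvwvxxxvv$xyxx  (last char: 'x')
Last column: vvxzwvxxvy$xxx
Original string S is at sorted index 10

Answer: vvxzwvxxvy$xxx
10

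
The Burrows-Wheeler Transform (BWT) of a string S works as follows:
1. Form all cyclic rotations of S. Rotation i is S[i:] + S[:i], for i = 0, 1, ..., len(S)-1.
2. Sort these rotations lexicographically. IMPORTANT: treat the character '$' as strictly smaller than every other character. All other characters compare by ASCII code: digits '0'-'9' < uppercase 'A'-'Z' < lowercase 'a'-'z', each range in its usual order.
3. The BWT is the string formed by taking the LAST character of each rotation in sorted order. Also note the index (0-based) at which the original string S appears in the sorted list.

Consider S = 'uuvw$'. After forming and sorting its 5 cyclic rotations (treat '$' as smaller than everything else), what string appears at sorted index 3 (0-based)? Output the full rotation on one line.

Answer: vw$uu

Derivation:
All 5 rotations (rotation i = S[i:]+S[:i]):
  rot[0] = uuvw$
  rot[1] = uvw$u
  rot[2] = vw$uu
  rot[3] = w$uuv
  rot[4] = $uuvw
Sorted (with $ < everything):
  sorted[0] = $uuvw
  sorted[1] = uuvw$
  sorted[2] = uvw$u
  sorted[3] = vw$uu
  sorted[4] = w$uuv
sorted[3] = vw$uu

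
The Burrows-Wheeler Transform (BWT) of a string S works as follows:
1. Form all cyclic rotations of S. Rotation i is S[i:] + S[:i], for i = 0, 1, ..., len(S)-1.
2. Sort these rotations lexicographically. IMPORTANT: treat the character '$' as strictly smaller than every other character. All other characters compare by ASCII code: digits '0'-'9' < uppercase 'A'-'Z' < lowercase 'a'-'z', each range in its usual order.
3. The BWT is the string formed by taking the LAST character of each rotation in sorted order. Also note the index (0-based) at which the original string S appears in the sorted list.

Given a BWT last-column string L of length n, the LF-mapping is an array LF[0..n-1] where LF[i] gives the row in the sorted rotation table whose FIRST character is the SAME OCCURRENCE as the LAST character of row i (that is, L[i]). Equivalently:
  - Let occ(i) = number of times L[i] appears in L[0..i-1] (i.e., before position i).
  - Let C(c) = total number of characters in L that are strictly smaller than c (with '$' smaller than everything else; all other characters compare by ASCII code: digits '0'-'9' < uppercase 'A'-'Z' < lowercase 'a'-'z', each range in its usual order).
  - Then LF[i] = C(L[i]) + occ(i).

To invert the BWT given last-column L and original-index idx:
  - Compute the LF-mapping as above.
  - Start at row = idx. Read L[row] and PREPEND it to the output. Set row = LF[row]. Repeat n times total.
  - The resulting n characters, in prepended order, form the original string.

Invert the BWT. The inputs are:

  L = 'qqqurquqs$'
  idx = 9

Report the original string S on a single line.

LF mapping: 1 2 3 8 6 4 9 5 7 0
Walk LF starting at row 9, prepending L[row]:
  step 1: row=9, L[9]='$', prepend. Next row=LF[9]=0
  step 2: row=0, L[0]='q', prepend. Next row=LF[0]=1
  step 3: row=1, L[1]='q', prepend. Next row=LF[1]=2
  step 4: row=2, L[2]='q', prepend. Next row=LF[2]=3
  step 5: row=3, L[3]='u', prepend. Next row=LF[3]=8
  step 6: row=8, L[8]='s', prepend. Next row=LF[8]=7
  step 7: row=7, L[7]='q', prepend. Next row=LF[7]=5
  step 8: row=5, L[5]='q', prepend. Next row=LF[5]=4
  step 9: row=4, L[4]='r', prepend. Next row=LF[4]=6
  step 10: row=6, L[6]='u', prepend. Next row=LF[6]=9
Reversed output: urqqsuqqq$

Answer: urqqsuqqq$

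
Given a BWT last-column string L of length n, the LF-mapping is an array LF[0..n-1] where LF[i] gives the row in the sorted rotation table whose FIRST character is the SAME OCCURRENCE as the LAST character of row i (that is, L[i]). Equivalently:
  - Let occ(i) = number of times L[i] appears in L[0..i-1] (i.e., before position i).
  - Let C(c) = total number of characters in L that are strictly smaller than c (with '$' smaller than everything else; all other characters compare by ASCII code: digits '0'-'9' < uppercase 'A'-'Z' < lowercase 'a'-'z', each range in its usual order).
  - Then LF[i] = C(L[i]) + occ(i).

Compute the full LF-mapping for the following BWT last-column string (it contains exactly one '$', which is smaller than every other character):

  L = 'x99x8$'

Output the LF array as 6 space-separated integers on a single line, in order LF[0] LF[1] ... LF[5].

Char counts: '$':1, '8':1, '9':2, 'x':2
C (first-col start): C('$')=0, C('8')=1, C('9')=2, C('x')=4
L[0]='x': occ=0, LF[0]=C('x')+0=4+0=4
L[1]='9': occ=0, LF[1]=C('9')+0=2+0=2
L[2]='9': occ=1, LF[2]=C('9')+1=2+1=3
L[3]='x': occ=1, LF[3]=C('x')+1=4+1=5
L[4]='8': occ=0, LF[4]=C('8')+0=1+0=1
L[5]='$': occ=0, LF[5]=C('$')+0=0+0=0

Answer: 4 2 3 5 1 0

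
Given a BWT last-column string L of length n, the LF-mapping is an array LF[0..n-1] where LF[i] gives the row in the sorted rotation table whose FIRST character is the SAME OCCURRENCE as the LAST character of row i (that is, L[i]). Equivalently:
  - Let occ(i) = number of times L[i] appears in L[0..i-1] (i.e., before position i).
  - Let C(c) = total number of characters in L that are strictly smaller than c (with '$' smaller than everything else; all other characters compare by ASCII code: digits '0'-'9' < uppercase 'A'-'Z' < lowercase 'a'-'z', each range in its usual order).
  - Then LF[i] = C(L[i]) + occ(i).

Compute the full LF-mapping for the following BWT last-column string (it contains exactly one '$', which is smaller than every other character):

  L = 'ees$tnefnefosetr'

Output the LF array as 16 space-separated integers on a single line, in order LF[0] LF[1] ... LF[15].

Answer: 1 2 12 0 14 8 3 6 9 4 7 10 13 5 15 11

Derivation:
Char counts: '$':1, 'e':5, 'f':2, 'n':2, 'o':1, 'r':1, 's':2, 't':2
C (first-col start): C('$')=0, C('e')=1, C('f')=6, C('n')=8, C('o')=10, C('r')=11, C('s')=12, C('t')=14
L[0]='e': occ=0, LF[0]=C('e')+0=1+0=1
L[1]='e': occ=1, LF[1]=C('e')+1=1+1=2
L[2]='s': occ=0, LF[2]=C('s')+0=12+0=12
L[3]='$': occ=0, LF[3]=C('$')+0=0+0=0
L[4]='t': occ=0, LF[4]=C('t')+0=14+0=14
L[5]='n': occ=0, LF[5]=C('n')+0=8+0=8
L[6]='e': occ=2, LF[6]=C('e')+2=1+2=3
L[7]='f': occ=0, LF[7]=C('f')+0=6+0=6
L[8]='n': occ=1, LF[8]=C('n')+1=8+1=9
L[9]='e': occ=3, LF[9]=C('e')+3=1+3=4
L[10]='f': occ=1, LF[10]=C('f')+1=6+1=7
L[11]='o': occ=0, LF[11]=C('o')+0=10+0=10
L[12]='s': occ=1, LF[12]=C('s')+1=12+1=13
L[13]='e': occ=4, LF[13]=C('e')+4=1+4=5
L[14]='t': occ=1, LF[14]=C('t')+1=14+1=15
L[15]='r': occ=0, LF[15]=C('r')+0=11+0=11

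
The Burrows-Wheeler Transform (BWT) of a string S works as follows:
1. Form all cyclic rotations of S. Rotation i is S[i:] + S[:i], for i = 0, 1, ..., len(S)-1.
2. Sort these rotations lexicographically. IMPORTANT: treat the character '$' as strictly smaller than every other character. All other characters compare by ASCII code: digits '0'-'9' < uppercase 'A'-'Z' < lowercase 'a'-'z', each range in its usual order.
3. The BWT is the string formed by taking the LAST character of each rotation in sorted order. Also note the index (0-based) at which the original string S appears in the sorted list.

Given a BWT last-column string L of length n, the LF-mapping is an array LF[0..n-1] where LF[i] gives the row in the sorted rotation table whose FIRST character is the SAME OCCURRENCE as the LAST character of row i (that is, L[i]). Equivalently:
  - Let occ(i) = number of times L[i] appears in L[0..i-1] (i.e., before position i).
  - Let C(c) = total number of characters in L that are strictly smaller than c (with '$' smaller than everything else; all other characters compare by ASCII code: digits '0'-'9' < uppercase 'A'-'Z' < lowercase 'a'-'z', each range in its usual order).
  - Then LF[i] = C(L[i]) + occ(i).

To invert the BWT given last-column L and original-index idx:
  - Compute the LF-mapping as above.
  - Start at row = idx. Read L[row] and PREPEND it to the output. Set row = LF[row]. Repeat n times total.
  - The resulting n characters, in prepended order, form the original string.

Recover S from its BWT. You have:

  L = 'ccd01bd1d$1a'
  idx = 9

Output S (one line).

Answer: d11dbadc01c$

Derivation:
LF mapping: 7 8 9 1 2 6 10 3 11 0 4 5
Walk LF starting at row 9, prepending L[row]:
  step 1: row=9, L[9]='$', prepend. Next row=LF[9]=0
  step 2: row=0, L[0]='c', prepend. Next row=LF[0]=7
  step 3: row=7, L[7]='1', prepend. Next row=LF[7]=3
  step 4: row=3, L[3]='0', prepend. Next row=LF[3]=1
  step 5: row=1, L[1]='c', prepend. Next row=LF[1]=8
  step 6: row=8, L[8]='d', prepend. Next row=LF[8]=11
  step 7: row=11, L[11]='a', prepend. Next row=LF[11]=5
  step 8: row=5, L[5]='b', prepend. Next row=LF[5]=6
  step 9: row=6, L[6]='d', prepend. Next row=LF[6]=10
  step 10: row=10, L[10]='1', prepend. Next row=LF[10]=4
  step 11: row=4, L[4]='1', prepend. Next row=LF[4]=2
  step 12: row=2, L[2]='d', prepend. Next row=LF[2]=9
Reversed output: d11dbadc01c$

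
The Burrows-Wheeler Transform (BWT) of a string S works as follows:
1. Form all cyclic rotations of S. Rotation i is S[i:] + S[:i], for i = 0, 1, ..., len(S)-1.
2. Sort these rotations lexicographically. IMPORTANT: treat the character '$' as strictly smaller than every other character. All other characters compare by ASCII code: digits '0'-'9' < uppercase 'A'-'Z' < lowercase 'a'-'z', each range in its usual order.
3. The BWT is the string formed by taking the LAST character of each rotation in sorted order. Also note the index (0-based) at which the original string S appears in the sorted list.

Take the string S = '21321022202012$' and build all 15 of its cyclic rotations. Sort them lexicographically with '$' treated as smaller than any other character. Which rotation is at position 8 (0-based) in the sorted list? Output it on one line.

All 15 rotations (rotation i = S[i:]+S[:i]):
  rot[0] = 21321022202012$
  rot[1] = 1321022202012$2
  rot[2] = 321022202012$21
  rot[3] = 21022202012$213
  rot[4] = 1022202012$2132
  rot[5] = 022202012$21321
  rot[6] = 22202012$213210
  rot[7] = 2202012$2132102
  rot[8] = 202012$21321022
  rot[9] = 02012$213210222
  rot[10] = 2012$2132102220
  rot[11] = 012$21321022202
  rot[12] = 12$213210222020
  rot[13] = 2$2132102220201
  rot[14] = $21321022202012
Sorted (with $ < everything):
  sorted[0] = $21321022202012
  sorted[1] = 012$21321022202
  sorted[2] = 02012$213210222
  sorted[3] = 022202012$21321
  sorted[4] = 1022202012$2132
  sorted[5] = 12$213210222020
  sorted[6] = 1321022202012$2
  sorted[7] = 2$2132102220201
  sorted[8] = 2012$2132102220
  sorted[9] = 202012$21321022
  sorted[10] = 21022202012$213
  sorted[11] = 21321022202012$
  sorted[12] = 2202012$2132102
  sorted[13] = 22202012$213210
  sorted[14] = 321022202012$21
sorted[8] = 2012$2132102220

Answer: 2012$2132102220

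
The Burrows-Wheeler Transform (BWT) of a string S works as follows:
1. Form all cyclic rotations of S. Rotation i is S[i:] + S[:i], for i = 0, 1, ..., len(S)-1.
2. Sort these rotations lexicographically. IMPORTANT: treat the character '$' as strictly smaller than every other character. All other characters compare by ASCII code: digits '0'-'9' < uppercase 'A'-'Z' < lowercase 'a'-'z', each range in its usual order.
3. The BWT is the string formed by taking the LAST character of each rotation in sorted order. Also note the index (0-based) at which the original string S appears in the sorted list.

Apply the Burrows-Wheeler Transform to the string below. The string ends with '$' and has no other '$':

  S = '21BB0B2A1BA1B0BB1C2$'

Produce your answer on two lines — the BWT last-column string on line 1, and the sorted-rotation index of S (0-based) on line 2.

All 20 rotations (rotation i = S[i:]+S[:i]):
  rot[0] = 21BB0B2A1BA1B0BB1C2$
  rot[1] = 1BB0B2A1BA1B0BB1C2$2
  rot[2] = BB0B2A1BA1B0BB1C2$21
  rot[3] = B0B2A1BA1B0BB1C2$21B
  rot[4] = 0B2A1BA1B0BB1C2$21BB
  rot[5] = B2A1BA1B0BB1C2$21BB0
  rot[6] = 2A1BA1B0BB1C2$21BB0B
  rot[7] = A1BA1B0BB1C2$21BB0B2
  rot[8] = 1BA1B0BB1C2$21BB0B2A
  rot[9] = BA1B0BB1C2$21BB0B2A1
  rot[10] = A1B0BB1C2$21BB0B2A1B
  rot[11] = 1B0BB1C2$21BB0B2A1BA
  rot[12] = B0BB1C2$21BB0B2A1BA1
  rot[13] = 0BB1C2$21BB0B2A1BA1B
  rot[14] = BB1C2$21BB0B2A1BA1B0
  rot[15] = B1C2$21BB0B2A1BA1B0B
  rot[16] = 1C2$21BB0B2A1BA1B0BB
  rot[17] = C2$21BB0B2A1BA1B0BB1
  rot[18] = 2$21BB0B2A1BA1B0BB1C
  rot[19] = $21BB0B2A1BA1B0BB1C2
Sorted (with $ < everything):
  sorted[0] = $21BB0B2A1BA1B0BB1C2  (last char: '2')
  sorted[1] = 0B2A1BA1B0BB1C2$21BB  (last char: 'B')
  sorted[2] = 0BB1C2$21BB0B2A1BA1B  (last char: 'B')
  sorted[3] = 1B0BB1C2$21BB0B2A1BA  (last char: 'A')
  sorted[4] = 1BA1B0BB1C2$21BB0B2A  (last char: 'A')
  sorted[5] = 1BB0B2A1BA1B0BB1C2$2  (last char: '2')
  sorted[6] = 1C2$21BB0B2A1BA1B0BB  (last char: 'B')
  sorted[7] = 2$21BB0B2A1BA1B0BB1C  (last char: 'C')
  sorted[8] = 21BB0B2A1BA1B0BB1C2$  (last char: '$')
  sorted[9] = 2A1BA1B0BB1C2$21BB0B  (last char: 'B')
  sorted[10] = A1B0BB1C2$21BB0B2A1B  (last char: 'B')
  sorted[11] = A1BA1B0BB1C2$21BB0B2  (last char: '2')
  sorted[12] = B0B2A1BA1B0BB1C2$21B  (last char: 'B')
  sorted[13] = B0BB1C2$21BB0B2A1BA1  (last char: '1')
  sorted[14] = B1C2$21BB0B2A1BA1B0B  (last char: 'B')
  sorted[15] = B2A1BA1B0BB1C2$21BB0  (last char: '0')
  sorted[16] = BA1B0BB1C2$21BB0B2A1  (last char: '1')
  sorted[17] = BB0B2A1BA1B0BB1C2$21  (last char: '1')
  sorted[18] = BB1C2$21BB0B2A1BA1B0  (last char: '0')
  sorted[19] = C2$21BB0B2A1BA1B0BB1  (last char: '1')
Last column: 2BBAA2BC$BB2B1B01101
Original string S is at sorted index 8

Answer: 2BBAA2BC$BB2B1B01101
8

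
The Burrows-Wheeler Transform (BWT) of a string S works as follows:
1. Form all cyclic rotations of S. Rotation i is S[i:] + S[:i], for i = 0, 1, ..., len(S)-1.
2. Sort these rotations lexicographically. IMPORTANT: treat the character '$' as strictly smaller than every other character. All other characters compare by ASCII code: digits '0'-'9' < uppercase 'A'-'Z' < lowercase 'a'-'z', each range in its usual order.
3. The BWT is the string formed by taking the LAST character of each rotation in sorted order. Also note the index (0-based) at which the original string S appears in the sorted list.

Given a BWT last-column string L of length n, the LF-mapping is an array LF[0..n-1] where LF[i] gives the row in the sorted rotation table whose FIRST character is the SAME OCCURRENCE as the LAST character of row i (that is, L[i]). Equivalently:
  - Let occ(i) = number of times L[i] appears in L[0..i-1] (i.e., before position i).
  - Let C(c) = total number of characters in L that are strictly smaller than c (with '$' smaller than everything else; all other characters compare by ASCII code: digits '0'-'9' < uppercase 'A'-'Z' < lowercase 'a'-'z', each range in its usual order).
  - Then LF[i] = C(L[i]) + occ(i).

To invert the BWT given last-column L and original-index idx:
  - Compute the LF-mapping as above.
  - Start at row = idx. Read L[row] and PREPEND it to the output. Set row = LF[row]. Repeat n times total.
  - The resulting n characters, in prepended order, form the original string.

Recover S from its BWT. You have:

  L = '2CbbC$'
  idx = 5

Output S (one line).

Answer: bCbC2$

Derivation:
LF mapping: 1 2 4 5 3 0
Walk LF starting at row 5, prepending L[row]:
  step 1: row=5, L[5]='$', prepend. Next row=LF[5]=0
  step 2: row=0, L[0]='2', prepend. Next row=LF[0]=1
  step 3: row=1, L[1]='C', prepend. Next row=LF[1]=2
  step 4: row=2, L[2]='b', prepend. Next row=LF[2]=4
  step 5: row=4, L[4]='C', prepend. Next row=LF[4]=3
  step 6: row=3, L[3]='b', prepend. Next row=LF[3]=5
Reversed output: bCbC2$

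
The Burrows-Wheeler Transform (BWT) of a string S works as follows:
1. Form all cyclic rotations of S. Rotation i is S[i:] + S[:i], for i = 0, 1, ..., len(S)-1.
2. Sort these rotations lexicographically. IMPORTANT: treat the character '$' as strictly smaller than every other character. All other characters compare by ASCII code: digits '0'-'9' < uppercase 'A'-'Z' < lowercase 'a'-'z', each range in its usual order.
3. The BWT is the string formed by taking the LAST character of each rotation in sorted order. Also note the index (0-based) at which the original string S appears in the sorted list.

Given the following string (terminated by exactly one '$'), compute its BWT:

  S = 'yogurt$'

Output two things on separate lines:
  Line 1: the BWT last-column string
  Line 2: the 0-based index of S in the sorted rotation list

All 7 rotations (rotation i = S[i:]+S[:i]):
  rot[0] = yogurt$
  rot[1] = ogurt$y
  rot[2] = gurt$yo
  rot[3] = urt$yog
  rot[4] = rt$yogu
  rot[5] = t$yogur
  rot[6] = $yogurt
Sorted (with $ < everything):
  sorted[0] = $yogurt  (last char: 't')
  sorted[1] = gurt$yo  (last char: 'o')
  sorted[2] = ogurt$y  (last char: 'y')
  sorted[3] = rt$yogu  (last char: 'u')
  sorted[4] = t$yogur  (last char: 'r')
  sorted[5] = urt$yog  (last char: 'g')
  sorted[6] = yogurt$  (last char: '$')
Last column: toyurg$
Original string S is at sorted index 6

Answer: toyurg$
6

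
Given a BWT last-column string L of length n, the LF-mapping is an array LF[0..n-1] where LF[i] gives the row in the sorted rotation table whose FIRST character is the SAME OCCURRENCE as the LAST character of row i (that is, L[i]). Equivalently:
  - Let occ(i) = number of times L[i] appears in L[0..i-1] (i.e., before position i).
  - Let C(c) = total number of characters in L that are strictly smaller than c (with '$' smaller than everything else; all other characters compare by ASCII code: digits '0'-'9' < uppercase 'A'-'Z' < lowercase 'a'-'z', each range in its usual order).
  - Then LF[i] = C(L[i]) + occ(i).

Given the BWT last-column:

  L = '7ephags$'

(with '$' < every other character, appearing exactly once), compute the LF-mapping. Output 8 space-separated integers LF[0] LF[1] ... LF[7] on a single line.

Answer: 1 3 6 5 2 4 7 0

Derivation:
Char counts: '$':1, '7':1, 'a':1, 'e':1, 'g':1, 'h':1, 'p':1, 's':1
C (first-col start): C('$')=0, C('7')=1, C('a')=2, C('e')=3, C('g')=4, C('h')=5, C('p')=6, C('s')=7
L[0]='7': occ=0, LF[0]=C('7')+0=1+0=1
L[1]='e': occ=0, LF[1]=C('e')+0=3+0=3
L[2]='p': occ=0, LF[2]=C('p')+0=6+0=6
L[3]='h': occ=0, LF[3]=C('h')+0=5+0=5
L[4]='a': occ=0, LF[4]=C('a')+0=2+0=2
L[5]='g': occ=0, LF[5]=C('g')+0=4+0=4
L[6]='s': occ=0, LF[6]=C('s')+0=7+0=7
L[7]='$': occ=0, LF[7]=C('$')+0=0+0=0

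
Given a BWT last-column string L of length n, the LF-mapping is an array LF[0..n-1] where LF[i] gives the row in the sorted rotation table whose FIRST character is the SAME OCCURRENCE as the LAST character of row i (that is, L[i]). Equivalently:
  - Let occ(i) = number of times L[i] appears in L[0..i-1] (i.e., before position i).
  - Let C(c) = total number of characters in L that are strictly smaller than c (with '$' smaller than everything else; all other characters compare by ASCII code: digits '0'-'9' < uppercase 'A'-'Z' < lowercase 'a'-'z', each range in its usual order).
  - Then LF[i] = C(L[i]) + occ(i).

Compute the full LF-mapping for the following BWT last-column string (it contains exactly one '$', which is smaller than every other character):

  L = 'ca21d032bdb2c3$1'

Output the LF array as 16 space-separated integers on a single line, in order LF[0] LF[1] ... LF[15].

Char counts: '$':1, '0':1, '1':2, '2':3, '3':2, 'a':1, 'b':2, 'c':2, 'd':2
C (first-col start): C('$')=0, C('0')=1, C('1')=2, C('2')=4, C('3')=7, C('a')=9, C('b')=10, C('c')=12, C('d')=14
L[0]='c': occ=0, LF[0]=C('c')+0=12+0=12
L[1]='a': occ=0, LF[1]=C('a')+0=9+0=9
L[2]='2': occ=0, LF[2]=C('2')+0=4+0=4
L[3]='1': occ=0, LF[3]=C('1')+0=2+0=2
L[4]='d': occ=0, LF[4]=C('d')+0=14+0=14
L[5]='0': occ=0, LF[5]=C('0')+0=1+0=1
L[6]='3': occ=0, LF[6]=C('3')+0=7+0=7
L[7]='2': occ=1, LF[7]=C('2')+1=4+1=5
L[8]='b': occ=0, LF[8]=C('b')+0=10+0=10
L[9]='d': occ=1, LF[9]=C('d')+1=14+1=15
L[10]='b': occ=1, LF[10]=C('b')+1=10+1=11
L[11]='2': occ=2, LF[11]=C('2')+2=4+2=6
L[12]='c': occ=1, LF[12]=C('c')+1=12+1=13
L[13]='3': occ=1, LF[13]=C('3')+1=7+1=8
L[14]='$': occ=0, LF[14]=C('$')+0=0+0=0
L[15]='1': occ=1, LF[15]=C('1')+1=2+1=3

Answer: 12 9 4 2 14 1 7 5 10 15 11 6 13 8 0 3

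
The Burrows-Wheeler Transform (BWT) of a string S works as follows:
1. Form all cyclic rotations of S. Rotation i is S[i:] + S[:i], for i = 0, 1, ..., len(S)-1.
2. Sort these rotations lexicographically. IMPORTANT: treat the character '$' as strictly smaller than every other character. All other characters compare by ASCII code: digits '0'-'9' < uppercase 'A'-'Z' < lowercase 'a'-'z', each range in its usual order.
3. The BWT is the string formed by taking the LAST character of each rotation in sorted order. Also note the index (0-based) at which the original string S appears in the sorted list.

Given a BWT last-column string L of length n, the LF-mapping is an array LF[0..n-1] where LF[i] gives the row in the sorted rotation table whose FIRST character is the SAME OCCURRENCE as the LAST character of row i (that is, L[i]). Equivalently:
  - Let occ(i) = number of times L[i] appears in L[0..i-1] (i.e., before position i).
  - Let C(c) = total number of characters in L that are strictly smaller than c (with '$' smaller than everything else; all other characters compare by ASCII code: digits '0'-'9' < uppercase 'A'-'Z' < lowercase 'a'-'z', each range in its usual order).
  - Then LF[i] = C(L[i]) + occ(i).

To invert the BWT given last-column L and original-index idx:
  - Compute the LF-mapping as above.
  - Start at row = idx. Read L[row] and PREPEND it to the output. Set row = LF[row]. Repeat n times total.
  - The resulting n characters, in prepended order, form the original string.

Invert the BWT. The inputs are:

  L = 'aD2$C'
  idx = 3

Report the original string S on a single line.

LF mapping: 4 3 1 0 2
Walk LF starting at row 3, prepending L[row]:
  step 1: row=3, L[3]='$', prepend. Next row=LF[3]=0
  step 2: row=0, L[0]='a', prepend. Next row=LF[0]=4
  step 3: row=4, L[4]='C', prepend. Next row=LF[4]=2
  step 4: row=2, L[2]='2', prepend. Next row=LF[2]=1
  step 5: row=1, L[1]='D', prepend. Next row=LF[1]=3
Reversed output: D2Ca$

Answer: D2Ca$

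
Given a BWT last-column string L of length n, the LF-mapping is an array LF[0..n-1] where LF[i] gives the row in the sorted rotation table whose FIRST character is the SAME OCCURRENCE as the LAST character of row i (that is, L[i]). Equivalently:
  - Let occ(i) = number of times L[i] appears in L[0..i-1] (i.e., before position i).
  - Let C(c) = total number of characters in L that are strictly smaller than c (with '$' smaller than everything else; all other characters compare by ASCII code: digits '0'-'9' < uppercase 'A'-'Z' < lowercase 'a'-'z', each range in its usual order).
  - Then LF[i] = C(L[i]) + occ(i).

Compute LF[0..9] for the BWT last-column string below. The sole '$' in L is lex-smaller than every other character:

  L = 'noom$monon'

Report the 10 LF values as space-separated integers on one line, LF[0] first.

Answer: 3 6 7 1 0 2 8 4 9 5

Derivation:
Char counts: '$':1, 'm':2, 'n':3, 'o':4
C (first-col start): C('$')=0, C('m')=1, C('n')=3, C('o')=6
L[0]='n': occ=0, LF[0]=C('n')+0=3+0=3
L[1]='o': occ=0, LF[1]=C('o')+0=6+0=6
L[2]='o': occ=1, LF[2]=C('o')+1=6+1=7
L[3]='m': occ=0, LF[3]=C('m')+0=1+0=1
L[4]='$': occ=0, LF[4]=C('$')+0=0+0=0
L[5]='m': occ=1, LF[5]=C('m')+1=1+1=2
L[6]='o': occ=2, LF[6]=C('o')+2=6+2=8
L[7]='n': occ=1, LF[7]=C('n')+1=3+1=4
L[8]='o': occ=3, LF[8]=C('o')+3=6+3=9
L[9]='n': occ=2, LF[9]=C('n')+2=3+2=5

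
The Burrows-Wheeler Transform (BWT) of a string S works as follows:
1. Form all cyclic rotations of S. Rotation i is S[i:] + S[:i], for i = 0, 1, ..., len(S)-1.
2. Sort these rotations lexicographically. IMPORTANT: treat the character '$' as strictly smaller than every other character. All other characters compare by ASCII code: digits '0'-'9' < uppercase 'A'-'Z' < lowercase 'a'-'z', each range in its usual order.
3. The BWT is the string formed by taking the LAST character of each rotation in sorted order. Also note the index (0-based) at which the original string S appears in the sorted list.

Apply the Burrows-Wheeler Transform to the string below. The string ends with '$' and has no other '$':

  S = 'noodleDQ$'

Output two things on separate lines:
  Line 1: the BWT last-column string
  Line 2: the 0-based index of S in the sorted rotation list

Answer: QeDold$on
6

Derivation:
All 9 rotations (rotation i = S[i:]+S[:i]):
  rot[0] = noodleDQ$
  rot[1] = oodleDQ$n
  rot[2] = odleDQ$no
  rot[3] = dleDQ$noo
  rot[4] = leDQ$nood
  rot[5] = eDQ$noodl
  rot[6] = DQ$noodle
  rot[7] = Q$noodleD
  rot[8] = $noodleDQ
Sorted (with $ < everything):
  sorted[0] = $noodleDQ  (last char: 'Q')
  sorted[1] = DQ$noodle  (last char: 'e')
  sorted[2] = Q$noodleD  (last char: 'D')
  sorted[3] = dleDQ$noo  (last char: 'o')
  sorted[4] = eDQ$noodl  (last char: 'l')
  sorted[5] = leDQ$nood  (last char: 'd')
  sorted[6] = noodleDQ$  (last char: '$')
  sorted[7] = odleDQ$no  (last char: 'o')
  sorted[8] = oodleDQ$n  (last char: 'n')
Last column: QeDold$on
Original string S is at sorted index 6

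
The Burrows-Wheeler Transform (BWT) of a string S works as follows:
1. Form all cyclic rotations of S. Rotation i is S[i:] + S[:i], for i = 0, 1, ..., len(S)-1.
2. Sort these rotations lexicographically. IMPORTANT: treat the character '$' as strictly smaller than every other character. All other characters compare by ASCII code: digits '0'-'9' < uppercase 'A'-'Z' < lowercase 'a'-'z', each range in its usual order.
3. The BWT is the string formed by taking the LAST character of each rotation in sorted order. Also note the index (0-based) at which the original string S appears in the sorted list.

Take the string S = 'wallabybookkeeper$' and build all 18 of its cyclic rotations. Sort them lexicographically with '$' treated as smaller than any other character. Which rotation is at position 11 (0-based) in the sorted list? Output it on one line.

Answer: llabybookkeeper$wa

Derivation:
All 18 rotations (rotation i = S[i:]+S[:i]):
  rot[0] = wallabybookkeeper$
  rot[1] = allabybookkeeper$w
  rot[2] = llabybookkeeper$wa
  rot[3] = labybookkeeper$wal
  rot[4] = abybookkeeper$wall
  rot[5] = bybookkeeper$walla
  rot[6] = ybookkeeper$wallab
  rot[7] = bookkeeper$wallaby
  rot[8] = ookkeeper$wallabyb
  rot[9] = okkeeper$wallabybo
  rot[10] = kkeeper$wallabyboo
  rot[11] = keeper$wallabybook
  rot[12] = eeper$wallabybookk
  rot[13] = eper$wallabybookke
  rot[14] = per$wallabybookkee
  rot[15] = er$wallabybookkeep
  rot[16] = r$wallabybookkeepe
  rot[17] = $wallabybookkeeper
Sorted (with $ < everything):
  sorted[0] = $wallabybookkeeper
  sorted[1] = abybookkeeper$wall
  sorted[2] = allabybookkeeper$w
  sorted[3] = bookkeeper$wallaby
  sorted[4] = bybookkeeper$walla
  sorted[5] = eeper$wallabybookk
  sorted[6] = eper$wallabybookke
  sorted[7] = er$wallabybookkeep
  sorted[8] = keeper$wallabybook
  sorted[9] = kkeeper$wallabyboo
  sorted[10] = labybookkeeper$wal
  sorted[11] = llabybookkeeper$wa
  sorted[12] = okkeeper$wallabybo
  sorted[13] = ookkeeper$wallabyb
  sorted[14] = per$wallabybookkee
  sorted[15] = r$wallabybookkeepe
  sorted[16] = wallabybookkeeper$
  sorted[17] = ybookkeeper$wallab
sorted[11] = llabybookkeeper$wa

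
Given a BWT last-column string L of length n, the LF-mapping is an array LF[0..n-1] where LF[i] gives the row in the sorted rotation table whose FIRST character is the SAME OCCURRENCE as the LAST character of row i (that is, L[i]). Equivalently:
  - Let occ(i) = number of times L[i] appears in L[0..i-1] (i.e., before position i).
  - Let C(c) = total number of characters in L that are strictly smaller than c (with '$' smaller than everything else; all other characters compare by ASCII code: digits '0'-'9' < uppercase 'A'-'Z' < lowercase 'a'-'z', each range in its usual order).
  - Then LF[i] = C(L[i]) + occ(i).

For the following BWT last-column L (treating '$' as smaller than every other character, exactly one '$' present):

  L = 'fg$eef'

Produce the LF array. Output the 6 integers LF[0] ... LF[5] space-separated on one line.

Char counts: '$':1, 'e':2, 'f':2, 'g':1
C (first-col start): C('$')=0, C('e')=1, C('f')=3, C('g')=5
L[0]='f': occ=0, LF[0]=C('f')+0=3+0=3
L[1]='g': occ=0, LF[1]=C('g')+0=5+0=5
L[2]='$': occ=0, LF[2]=C('$')+0=0+0=0
L[3]='e': occ=0, LF[3]=C('e')+0=1+0=1
L[4]='e': occ=1, LF[4]=C('e')+1=1+1=2
L[5]='f': occ=1, LF[5]=C('f')+1=3+1=4

Answer: 3 5 0 1 2 4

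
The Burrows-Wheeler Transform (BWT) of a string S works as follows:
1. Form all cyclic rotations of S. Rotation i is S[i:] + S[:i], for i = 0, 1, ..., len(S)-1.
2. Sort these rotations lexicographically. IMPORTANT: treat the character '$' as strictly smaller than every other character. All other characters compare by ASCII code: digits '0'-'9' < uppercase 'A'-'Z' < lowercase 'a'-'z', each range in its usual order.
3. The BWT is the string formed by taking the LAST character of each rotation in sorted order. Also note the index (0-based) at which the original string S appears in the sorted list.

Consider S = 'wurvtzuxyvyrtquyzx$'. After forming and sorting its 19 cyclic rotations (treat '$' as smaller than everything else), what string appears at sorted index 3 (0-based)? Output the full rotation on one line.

Answer: rvtzuxyvyrtquyzx$wu

Derivation:
All 19 rotations (rotation i = S[i:]+S[:i]):
  rot[0] = wurvtzuxyvyrtquyzx$
  rot[1] = urvtzuxyvyrtquyzx$w
  rot[2] = rvtzuxyvyrtquyzx$wu
  rot[3] = vtzuxyvyrtquyzx$wur
  rot[4] = tzuxyvyrtquyzx$wurv
  rot[5] = zuxyvyrtquyzx$wurvt
  rot[6] = uxyvyrtquyzx$wurvtz
  rot[7] = xyvyrtquyzx$wurvtzu
  rot[8] = yvyrtquyzx$wurvtzux
  rot[9] = vyrtquyzx$wurvtzuxy
  rot[10] = yrtquyzx$wurvtzuxyv
  rot[11] = rtquyzx$wurvtzuxyvy
  rot[12] = tquyzx$wurvtzuxyvyr
  rot[13] = quyzx$wurvtzuxyvyrt
  rot[14] = uyzx$wurvtzuxyvyrtq
  rot[15] = yzx$wurvtzuxyvyrtqu
  rot[16] = zx$wurvtzuxyvyrtquy
  rot[17] = x$wurvtzuxyvyrtquyz
  rot[18] = $wurvtzuxyvyrtquyzx
Sorted (with $ < everything):
  sorted[0] = $wurvtzuxyvyrtquyzx
  sorted[1] = quyzx$wurvtzuxyvyrt
  sorted[2] = rtquyzx$wurvtzuxyvy
  sorted[3] = rvtzuxyvyrtquyzx$wu
  sorted[4] = tquyzx$wurvtzuxyvyr
  sorted[5] = tzuxyvyrtquyzx$wurv
  sorted[6] = urvtzuxyvyrtquyzx$w
  sorted[7] = uxyvyrtquyzx$wurvtz
  sorted[8] = uyzx$wurvtzuxyvyrtq
  sorted[9] = vtzuxyvyrtquyzx$wur
  sorted[10] = vyrtquyzx$wurvtzuxy
  sorted[11] = wurvtzuxyvyrtquyzx$
  sorted[12] = x$wurvtzuxyvyrtquyz
  sorted[13] = xyvyrtquyzx$wurvtzu
  sorted[14] = yrtquyzx$wurvtzuxyv
  sorted[15] = yvyrtquyzx$wurvtzux
  sorted[16] = yzx$wurvtzuxyvyrtqu
  sorted[17] = zuxyvyrtquyzx$wurvt
  sorted[18] = zx$wurvtzuxyvyrtquy
sorted[3] = rvtzuxyvyrtquyzx$wu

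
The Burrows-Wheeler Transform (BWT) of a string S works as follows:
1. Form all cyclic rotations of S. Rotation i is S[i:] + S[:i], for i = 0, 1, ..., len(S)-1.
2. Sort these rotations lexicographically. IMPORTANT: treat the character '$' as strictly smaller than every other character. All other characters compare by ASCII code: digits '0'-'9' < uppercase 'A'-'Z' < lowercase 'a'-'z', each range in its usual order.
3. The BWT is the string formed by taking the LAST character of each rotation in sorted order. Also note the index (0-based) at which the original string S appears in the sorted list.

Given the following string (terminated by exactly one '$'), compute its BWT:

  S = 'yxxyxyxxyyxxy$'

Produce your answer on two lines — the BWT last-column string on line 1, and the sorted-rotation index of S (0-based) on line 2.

All 14 rotations (rotation i = S[i:]+S[:i]):
  rot[0] = yxxyxyxxyyxxy$
  rot[1] = xxyxyxxyyxxy$y
  rot[2] = xyxyxxyyxxy$yx
  rot[3] = yxyxxyyxxy$yxx
  rot[4] = xyxxyyxxy$yxxy
  rot[5] = yxxyyxxy$yxxyx
  rot[6] = xxyyxxy$yxxyxy
  rot[7] = xyyxxy$yxxyxyx
  rot[8] = yyxxy$yxxyxyxx
  rot[9] = yxxy$yxxyxyxxy
  rot[10] = xxy$yxxyxyxxyy
  rot[11] = xy$yxxyxyxxyyx
  rot[12] = y$yxxyxyxxyyxx
  rot[13] = $yxxyxyxxyyxxy
Sorted (with $ < everything):
  sorted[0] = $yxxyxyxxyyxxy  (last char: 'y')
  sorted[1] = xxy$yxxyxyxxyy  (last char: 'y')
  sorted[2] = xxyxyxxyyxxy$y  (last char: 'y')
  sorted[3] = xxyyxxy$yxxyxy  (last char: 'y')
  sorted[4] = xy$yxxyxyxxyyx  (last char: 'x')
  sorted[5] = xyxxyyxxy$yxxy  (last char: 'y')
  sorted[6] = xyxyxxyyxxy$yx  (last char: 'x')
  sorted[7] = xyyxxy$yxxyxyx  (last char: 'x')
  sorted[8] = y$yxxyxyxxyyxx  (last char: 'x')
  sorted[9] = yxxy$yxxyxyxxy  (last char: 'y')
  sorted[10] = yxxyxyxxyyxxy$  (last char: '$')
  sorted[11] = yxxyyxxy$yxxyx  (last char: 'x')
  sorted[12] = yxyxxyyxxy$yxx  (last char: 'x')
  sorted[13] = yyxxy$yxxyxyxx  (last char: 'x')
Last column: yyyyxyxxxy$xxx
Original string S is at sorted index 10

Answer: yyyyxyxxxy$xxx
10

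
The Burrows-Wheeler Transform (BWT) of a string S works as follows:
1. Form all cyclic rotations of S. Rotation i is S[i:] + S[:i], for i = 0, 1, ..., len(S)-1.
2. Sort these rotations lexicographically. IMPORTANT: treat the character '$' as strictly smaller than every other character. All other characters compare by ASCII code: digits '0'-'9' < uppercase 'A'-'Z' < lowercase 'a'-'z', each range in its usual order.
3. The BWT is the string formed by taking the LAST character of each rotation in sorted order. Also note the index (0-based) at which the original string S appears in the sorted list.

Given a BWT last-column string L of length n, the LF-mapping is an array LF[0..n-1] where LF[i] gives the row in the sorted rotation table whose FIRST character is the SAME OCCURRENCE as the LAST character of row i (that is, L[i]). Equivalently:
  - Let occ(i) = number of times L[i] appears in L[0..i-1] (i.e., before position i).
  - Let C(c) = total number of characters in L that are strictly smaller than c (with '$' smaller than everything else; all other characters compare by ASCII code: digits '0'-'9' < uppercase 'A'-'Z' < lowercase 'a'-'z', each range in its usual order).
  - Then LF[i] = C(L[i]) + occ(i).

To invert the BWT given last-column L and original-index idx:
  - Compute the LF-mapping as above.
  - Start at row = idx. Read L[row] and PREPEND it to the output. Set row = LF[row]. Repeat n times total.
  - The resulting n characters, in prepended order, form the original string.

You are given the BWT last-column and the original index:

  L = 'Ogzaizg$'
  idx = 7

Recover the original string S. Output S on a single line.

Answer: zigzagO$

Derivation:
LF mapping: 1 3 6 2 5 7 4 0
Walk LF starting at row 7, prepending L[row]:
  step 1: row=7, L[7]='$', prepend. Next row=LF[7]=0
  step 2: row=0, L[0]='O', prepend. Next row=LF[0]=1
  step 3: row=1, L[1]='g', prepend. Next row=LF[1]=3
  step 4: row=3, L[3]='a', prepend. Next row=LF[3]=2
  step 5: row=2, L[2]='z', prepend. Next row=LF[2]=6
  step 6: row=6, L[6]='g', prepend. Next row=LF[6]=4
  step 7: row=4, L[4]='i', prepend. Next row=LF[4]=5
  step 8: row=5, L[5]='z', prepend. Next row=LF[5]=7
Reversed output: zigzagO$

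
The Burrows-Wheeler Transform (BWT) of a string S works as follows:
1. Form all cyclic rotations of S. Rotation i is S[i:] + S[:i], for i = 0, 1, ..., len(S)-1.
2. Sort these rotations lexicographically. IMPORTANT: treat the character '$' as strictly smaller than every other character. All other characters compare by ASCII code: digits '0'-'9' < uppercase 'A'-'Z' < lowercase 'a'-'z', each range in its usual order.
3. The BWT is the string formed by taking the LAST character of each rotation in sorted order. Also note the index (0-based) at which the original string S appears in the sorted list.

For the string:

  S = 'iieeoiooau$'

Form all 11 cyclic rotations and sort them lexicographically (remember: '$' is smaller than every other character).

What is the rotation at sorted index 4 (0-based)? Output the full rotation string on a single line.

All 11 rotations (rotation i = S[i:]+S[:i]):
  rot[0] = iieeoiooau$
  rot[1] = ieeoiooau$i
  rot[2] = eeoiooau$ii
  rot[3] = eoiooau$iie
  rot[4] = oiooau$iiee
  rot[5] = iooau$iieeo
  rot[6] = ooau$iieeoi
  rot[7] = oau$iieeoio
  rot[8] = au$iieeoioo
  rot[9] = u$iieeoiooa
  rot[10] = $iieeoiooau
Sorted (with $ < everything):
  sorted[0] = $iieeoiooau
  sorted[1] = au$iieeoioo
  sorted[2] = eeoiooau$ii
  sorted[3] = eoiooau$iie
  sorted[4] = ieeoiooau$i
  sorted[5] = iieeoiooau$
  sorted[6] = iooau$iieeo
  sorted[7] = oau$iieeoio
  sorted[8] = oiooau$iiee
  sorted[9] = ooau$iieeoi
  sorted[10] = u$iieeoiooa
sorted[4] = ieeoiooau$i

Answer: ieeoiooau$i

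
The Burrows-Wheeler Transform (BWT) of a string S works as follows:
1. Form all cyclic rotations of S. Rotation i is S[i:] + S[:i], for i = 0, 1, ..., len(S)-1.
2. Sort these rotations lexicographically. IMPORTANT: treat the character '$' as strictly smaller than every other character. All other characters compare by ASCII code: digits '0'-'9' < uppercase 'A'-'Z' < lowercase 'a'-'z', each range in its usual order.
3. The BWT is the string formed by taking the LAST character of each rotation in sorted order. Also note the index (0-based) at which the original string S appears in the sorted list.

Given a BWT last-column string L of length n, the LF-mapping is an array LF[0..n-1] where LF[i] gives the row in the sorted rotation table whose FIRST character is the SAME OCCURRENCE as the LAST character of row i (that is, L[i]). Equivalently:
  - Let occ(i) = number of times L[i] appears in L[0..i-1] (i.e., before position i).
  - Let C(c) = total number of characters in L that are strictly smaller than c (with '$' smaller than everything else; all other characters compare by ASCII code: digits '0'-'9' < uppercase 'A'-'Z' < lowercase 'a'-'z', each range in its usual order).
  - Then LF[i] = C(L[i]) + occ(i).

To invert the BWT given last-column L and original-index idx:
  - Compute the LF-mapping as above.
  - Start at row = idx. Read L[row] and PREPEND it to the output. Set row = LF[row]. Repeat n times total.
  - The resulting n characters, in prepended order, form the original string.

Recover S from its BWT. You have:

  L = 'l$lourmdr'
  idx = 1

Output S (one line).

LF mapping: 2 0 3 5 8 6 4 1 7
Walk LF starting at row 1, prepending L[row]:
  step 1: row=1, L[1]='$', prepend. Next row=LF[1]=0
  step 2: row=0, L[0]='l', prepend. Next row=LF[0]=2
  step 3: row=2, L[2]='l', prepend. Next row=LF[2]=3
  step 4: row=3, L[3]='o', prepend. Next row=LF[3]=5
  step 5: row=5, L[5]='r', prepend. Next row=LF[5]=6
  step 6: row=6, L[6]='m', prepend. Next row=LF[6]=4
  step 7: row=4, L[4]='u', prepend. Next row=LF[4]=8
  step 8: row=8, L[8]='r', prepend. Next row=LF[8]=7
  step 9: row=7, L[7]='d', prepend. Next row=LF[7]=1
Reversed output: drumroll$

Answer: drumroll$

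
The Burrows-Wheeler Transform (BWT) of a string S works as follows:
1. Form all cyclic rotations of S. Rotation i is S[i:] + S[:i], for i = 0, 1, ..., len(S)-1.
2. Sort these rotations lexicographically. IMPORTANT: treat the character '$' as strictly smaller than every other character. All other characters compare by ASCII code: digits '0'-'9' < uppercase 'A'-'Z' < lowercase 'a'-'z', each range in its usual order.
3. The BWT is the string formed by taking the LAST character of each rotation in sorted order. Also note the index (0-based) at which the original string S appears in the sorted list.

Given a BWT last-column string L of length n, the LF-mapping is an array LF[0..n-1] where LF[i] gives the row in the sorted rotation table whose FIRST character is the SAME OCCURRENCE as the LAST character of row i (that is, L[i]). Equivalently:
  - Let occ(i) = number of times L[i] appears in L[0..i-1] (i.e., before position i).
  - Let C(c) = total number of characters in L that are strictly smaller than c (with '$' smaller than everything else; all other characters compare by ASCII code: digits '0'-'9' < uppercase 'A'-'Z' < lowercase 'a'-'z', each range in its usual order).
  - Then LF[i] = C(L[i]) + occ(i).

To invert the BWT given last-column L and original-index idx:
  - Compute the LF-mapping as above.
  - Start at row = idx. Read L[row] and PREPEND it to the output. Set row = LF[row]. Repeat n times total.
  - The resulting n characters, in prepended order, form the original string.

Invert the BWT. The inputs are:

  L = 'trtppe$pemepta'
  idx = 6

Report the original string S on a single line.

Answer: pepperattempt$

Derivation:
LF mapping: 11 10 12 6 7 2 0 8 3 5 4 9 13 1
Walk LF starting at row 6, prepending L[row]:
  step 1: row=6, L[6]='$', prepend. Next row=LF[6]=0
  step 2: row=0, L[0]='t', prepend. Next row=LF[0]=11
  step 3: row=11, L[11]='p', prepend. Next row=LF[11]=9
  step 4: row=9, L[9]='m', prepend. Next row=LF[9]=5
  step 5: row=5, L[5]='e', prepend. Next row=LF[5]=2
  step 6: row=2, L[2]='t', prepend. Next row=LF[2]=12
  step 7: row=12, L[12]='t', prepend. Next row=LF[12]=13
  step 8: row=13, L[13]='a', prepend. Next row=LF[13]=1
  step 9: row=1, L[1]='r', prepend. Next row=LF[1]=10
  step 10: row=10, L[10]='e', prepend. Next row=LF[10]=4
  step 11: row=4, L[4]='p', prepend. Next row=LF[4]=7
  step 12: row=7, L[7]='p', prepend. Next row=LF[7]=8
  step 13: row=8, L[8]='e', prepend. Next row=LF[8]=3
  step 14: row=3, L[3]='p', prepend. Next row=LF[3]=6
Reversed output: pepperattempt$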